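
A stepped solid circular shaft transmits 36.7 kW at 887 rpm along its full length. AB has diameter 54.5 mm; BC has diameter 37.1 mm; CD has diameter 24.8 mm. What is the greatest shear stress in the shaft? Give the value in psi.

ω = 2π·887/60 = 92.89 rad/s, so T = P/ω = 36.7×10³ / 92.89 = 395.1 N·m.
Under the same torque, τ_max = 16T/(πd³) is largest where d is smallest — segment CD (d = 24.8 mm).
τ_max = 16·395.1/(π·(0.0248)³) = 1.319×10^8 Pa.

19100 psi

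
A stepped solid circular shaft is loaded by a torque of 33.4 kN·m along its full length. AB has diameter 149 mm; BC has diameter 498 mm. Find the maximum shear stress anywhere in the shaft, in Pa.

Under the same torque, τ_max = 16T/(πd³) is largest where d is smallest — segment AB (d = 149 mm).
τ_max = 16·33400/(π·(0.149)³) = 5.142×10^7 Pa.

5.14e7 Pa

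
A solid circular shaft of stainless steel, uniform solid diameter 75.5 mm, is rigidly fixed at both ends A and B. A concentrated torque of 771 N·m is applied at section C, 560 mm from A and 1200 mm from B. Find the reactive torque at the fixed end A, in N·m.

526 N·m

With uniform GJ and both ends fixed, compatibility θ_AC = θ_CB gives T_A·a = T_B·b, together with T_A + T_B = T₀.
T_A = T₀·b/(a+b) = 771.0·1200/1760 = 525.7 N·m; T_B = 245.3 N·m.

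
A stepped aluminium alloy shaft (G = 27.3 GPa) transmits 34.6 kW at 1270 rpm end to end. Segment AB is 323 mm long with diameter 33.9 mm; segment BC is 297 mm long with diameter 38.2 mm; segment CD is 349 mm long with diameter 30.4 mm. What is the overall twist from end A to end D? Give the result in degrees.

ω = 2π·1270/60 = 133.0 rad/s, so T = P/ω = 34.6×10³ / 133.0 = 260.2 N·m.
J_AB = π(0.0339)⁴/32 = 1.30×10^-7 m⁴; J_BC = π(0.0382)⁴/32 = 2.09×10^-7 m⁴; J_CD = π(0.0304)⁴/32 = 8.38×10^-8 m⁴.
θ = (T/G)·Σ L_i/J_i = (260.2/27.3×10⁹)·(0.323/1.30×10^-7 + 0.297/2.09×10^-7 + 0.349/8.38×10^-8) = 0.07694 rad.

4.41°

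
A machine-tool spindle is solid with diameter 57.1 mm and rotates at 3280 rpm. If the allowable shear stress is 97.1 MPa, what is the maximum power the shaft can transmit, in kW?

1220 kW

J = πd⁴/32 = π(0.0571)⁴/32 = 1.044×10^-6 m⁴.
T_max = τ_allow·J/r = 9.71×10^7 × 1.044×10^-6 / 0.0285 = 3549 N·m.
ω = 2π·3280/60 = 343.5 rad/s, so P_max = T_max·ω = 1.219×10^6 W.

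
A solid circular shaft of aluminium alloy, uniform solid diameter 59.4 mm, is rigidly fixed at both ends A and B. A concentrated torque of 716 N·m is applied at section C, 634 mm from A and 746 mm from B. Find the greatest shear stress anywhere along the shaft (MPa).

With uniform GJ and both ends fixed, compatibility θ_AC = θ_CB gives T_A·a = T_B·b, together with T_A + T_B = T₀.
T_A = T₀·b/(a+b) = 716.0·746/1380 = 387.1 N·m; T_B = 328.9 N·m.
τ in each portion: τ_AC = 9.41×10^6 Pa, τ_CB = 7.99×10^6 Pa; maximum is in AC.
τ_max = T_AC·r/J = 387.1·0.0297/1.22×10^-6 = 9.406×10^6 Pa.

9.41 MPa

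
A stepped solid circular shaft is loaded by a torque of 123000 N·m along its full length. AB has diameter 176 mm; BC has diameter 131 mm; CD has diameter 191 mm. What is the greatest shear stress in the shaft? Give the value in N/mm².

Under the same torque, τ_max = 16T/(πd³) is largest where d is smallest — segment BC (d = 131 mm).
τ_max = 16·123000/(π·(0.131)³) = 2.787×10^8 Pa.

279 N/mm²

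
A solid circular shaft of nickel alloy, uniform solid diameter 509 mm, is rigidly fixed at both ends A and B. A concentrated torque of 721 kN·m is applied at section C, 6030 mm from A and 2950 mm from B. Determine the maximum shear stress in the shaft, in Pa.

1.87e7 Pa

With uniform GJ and both ends fixed, compatibility θ_AC = θ_CB gives T_A·a = T_B·b, together with T_A + T_B = T₀.
T_A = T₀·b/(a+b) = 721000·2950/8980 = 236900 N·m; T_B = 484100 N·m.
τ in each portion: τ_AC = 9.15×10^6 Pa, τ_CB = 1.87×10^7 Pa; maximum is in CB.
τ_max = T_CB·r/J = 484100·0.255/6.59×10^-3 = 1.870×10^7 Pa.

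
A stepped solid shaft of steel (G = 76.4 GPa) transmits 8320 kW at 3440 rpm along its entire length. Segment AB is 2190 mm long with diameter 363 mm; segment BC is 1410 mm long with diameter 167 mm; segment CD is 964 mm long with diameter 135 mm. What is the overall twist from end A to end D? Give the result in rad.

ω = 2π·3440/60 = 360.2 rad/s, so T = P/ω = 8320×10³ / 360.2 = 23100 N·m.
J_AB = π(0.363)⁴/32 = 1.70×10^-3 m⁴; J_BC = π(0.167)⁴/32 = 7.64×10^-5 m⁴; J_CD = π(0.135)⁴/32 = 3.26×10^-5 m⁴.
θ = (T/G)·Σ L_i/J_i = (23100/76.4×10⁹)·(2.19/1.70×10^-3 + 1.41/7.64×10^-5 + 0.964/3.26×10^-5) = 0.01491 rad.

0.0149 rad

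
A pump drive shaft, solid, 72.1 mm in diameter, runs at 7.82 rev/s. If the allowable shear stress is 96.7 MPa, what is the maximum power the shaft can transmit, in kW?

350 kW

J = πd⁴/32 = π(0.0721)⁴/32 = 2.653×10^-6 m⁴.
T_max = τ_allow·J/r = 9.67×10^7 × 2.653×10^-6 / 0.0360 = 7116 N·m.
ω = 2π·7.82 = 49.13 rad/s, so P_max = T_max·ω = 3.497×10^5 W.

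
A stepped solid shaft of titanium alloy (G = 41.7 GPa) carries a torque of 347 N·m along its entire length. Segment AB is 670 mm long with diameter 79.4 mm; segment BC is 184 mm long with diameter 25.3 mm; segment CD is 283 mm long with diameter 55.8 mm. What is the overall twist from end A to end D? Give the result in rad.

0.0420 rad

J_AB = π(0.0794)⁴/32 = 3.90×10^-6 m⁴; J_BC = π(0.0253)⁴/32 = 4.02×10^-8 m⁴; J_CD = π(0.0558)⁴/32 = 9.52×10^-7 m⁴.
θ = (T/G)·Σ L_i/J_i = (347.0/41.7×10⁹)·(0.670/3.90×10^-6 + 0.184/4.02×10^-8 + 0.283/9.52×10^-7) = 0.04197 rad.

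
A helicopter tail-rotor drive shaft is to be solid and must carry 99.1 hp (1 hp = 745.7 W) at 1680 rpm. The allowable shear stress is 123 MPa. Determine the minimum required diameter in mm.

25.9 mm

ω = 2π·1680/60 = 175.9 rad/s, so T = P/ω = 99.1×745.7 / 175.9 = 420.0 N·m.
For a solid shaft τ_max = 16T/(πd³), so d = (16T/(π τ_allow))^(1/3) = (16·420.0/(π·1.23×10^8))^(1/3) = 0.02591 m.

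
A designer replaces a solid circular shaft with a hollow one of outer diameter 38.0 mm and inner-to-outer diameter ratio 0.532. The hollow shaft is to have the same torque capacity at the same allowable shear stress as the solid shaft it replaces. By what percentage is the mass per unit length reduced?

24.2 %

Equal τ_max and T ⇒ the solid shaft needs d_s³ = d_o³(1−k⁴), so d_s = 38.0·(1−0.532⁴)^(1/3) = 36.96 mm.
Area ratio A_h/A_s = d_o²(1−k²)/d_s² = (1−k²)/(1−k⁴)^(2/3) = 0.7580.
Mass saving = 1 − 0.7580 = 24.2 %.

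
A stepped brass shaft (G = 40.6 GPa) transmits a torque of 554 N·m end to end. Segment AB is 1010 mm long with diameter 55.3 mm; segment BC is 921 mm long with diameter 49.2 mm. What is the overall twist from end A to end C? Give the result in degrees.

J_AB = π(0.0553)⁴/32 = 9.18×10^-7 m⁴; J_BC = π(0.0492)⁴/32 = 5.75×10^-7 m⁴.
θ = (T/G)·Σ L_i/J_i = (554.0/40.6×10⁹)·(1.01/9.18×10^-7 + 0.921/5.75×10^-7) = 0.03686 rad.

2.11°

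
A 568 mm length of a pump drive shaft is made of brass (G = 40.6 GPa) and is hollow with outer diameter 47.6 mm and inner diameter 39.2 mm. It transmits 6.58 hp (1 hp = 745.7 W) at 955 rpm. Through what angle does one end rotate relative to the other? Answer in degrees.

ω = 2π·955/60 = 100.0 rad/s, so T = P/ω = 6.58×745.7 / 100.0 = 49.06 N·m.
J = π(d_o⁴ − d_i⁴)/32 = π(0.0476⁴ − 0.0392⁴)/32 = 2.722×10^-7 m⁴.
θ = T·L/(G·J) = 49.06 × 0.568 / (40.6×10⁹ × 2.722×10^-7) = 2.522×10^-3 rad.

0.144°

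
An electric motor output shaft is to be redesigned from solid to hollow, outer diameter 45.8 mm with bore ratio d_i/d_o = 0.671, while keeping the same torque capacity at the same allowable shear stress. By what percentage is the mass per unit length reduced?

36.1 %

Equal τ_max and T ⇒ the solid shaft needs d_s³ = d_o³(1−k⁴), so d_s = 45.8·(1−0.671⁴)^(1/3) = 42.47 mm.
Area ratio A_h/A_s = d_o²(1−k²)/d_s² = (1−k²)/(1−k⁴)^(2/3) = 0.6394.
Mass saving = 1 − 0.6394 = 36.1 %.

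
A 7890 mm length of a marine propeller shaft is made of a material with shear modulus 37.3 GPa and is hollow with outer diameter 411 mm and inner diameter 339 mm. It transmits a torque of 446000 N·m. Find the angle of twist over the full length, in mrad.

J = π(d_o⁴ − d_i⁴)/32 = π(0.411⁴ − 0.339⁴)/32 = 1.505×10^-3 m⁴.
θ = T·L/(G·J) = 446000 × 7.89 / (37.3×10⁹ × 1.505×10^-3) = 0.06269 rad.

62.7 mrad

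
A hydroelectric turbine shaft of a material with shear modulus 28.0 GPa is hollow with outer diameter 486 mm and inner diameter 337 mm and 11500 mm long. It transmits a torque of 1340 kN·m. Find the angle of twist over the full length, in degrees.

7.49°

J = π(d_o⁴ − d_i⁴)/32 = π(0.486⁴ − 0.337⁴)/32 = 4.211×10^-3 m⁴.
θ = T·L/(G·J) = 1.340e6 × 11.5 / (28.0×10⁹ × 4.211×10^-3) = 0.1307 rad.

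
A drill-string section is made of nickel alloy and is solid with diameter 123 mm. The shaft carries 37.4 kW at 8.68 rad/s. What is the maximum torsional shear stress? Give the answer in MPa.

ω = 8.68 rad/s, so T = P/ω = 37.4×10³ / 8.680 = 4309 N·m.
J = πd⁴/32 = π(0.123)⁴/32 = 2.247×10^-5 m⁴.
τ_max = T·r/J = 4309 × 0.0615 / 2.247×10^-5 = 1.179×10^7 Pa.

11.8 MPa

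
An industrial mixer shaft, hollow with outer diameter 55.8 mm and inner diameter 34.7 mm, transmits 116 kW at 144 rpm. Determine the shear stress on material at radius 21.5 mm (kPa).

ω = 2π·144/60 = 15.08 rad/s, so T = P/ω = 116×10³ / 15.08 = 7692 N·m.
J = π(d_o⁴ − d_i⁴)/32 = π(0.0558⁴ − 0.0347⁴)/32 = 8.094×10^-7 m⁴.
Shear stress varies linearly with radius: τ = T·r/J = 7692 × 0.0215 / 8.094×10^-7 = 2.043×10^8 Pa.

204000 kPa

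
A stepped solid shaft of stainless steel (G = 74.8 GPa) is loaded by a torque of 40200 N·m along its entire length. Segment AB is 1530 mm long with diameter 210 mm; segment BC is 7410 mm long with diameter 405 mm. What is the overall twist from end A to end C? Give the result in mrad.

5.81 mrad

J_AB = π(0.210)⁴/32 = 1.91×10^-4 m⁴; J_BC = π(0.405)⁴/32 = 2.64×10^-3 m⁴.
θ = (T/G)·Σ L_i/J_i = (40200/74.8×10⁹)·(1.53/1.91×10^-4 + 7.41/2.64×10^-3) = 5.814×10^-3 rad.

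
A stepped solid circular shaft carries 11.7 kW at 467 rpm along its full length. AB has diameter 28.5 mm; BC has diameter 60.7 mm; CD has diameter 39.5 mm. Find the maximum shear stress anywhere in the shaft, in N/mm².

52.6 N/mm²

ω = 2π·467/60 = 48.90 rad/s, so T = P/ω = 11.7×10³ / 48.90 = 239.2 N·m.
Under the same torque, τ_max = 16T/(πd³) is largest where d is smallest — segment AB (d = 28.5 mm).
τ_max = 16·239.2/(π·(0.0285)³) = 5.264×10^7 Pa.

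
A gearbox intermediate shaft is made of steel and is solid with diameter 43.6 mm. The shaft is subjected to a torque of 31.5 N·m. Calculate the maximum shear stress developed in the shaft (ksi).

0.281 ksi

J = πd⁴/32 = π(0.0436)⁴/32 = 3.548×10^-7 m⁴.
τ_max = T·r/J = 31.50 × 0.0218 / 3.548×10^-7 = 1.936×10^6 Pa.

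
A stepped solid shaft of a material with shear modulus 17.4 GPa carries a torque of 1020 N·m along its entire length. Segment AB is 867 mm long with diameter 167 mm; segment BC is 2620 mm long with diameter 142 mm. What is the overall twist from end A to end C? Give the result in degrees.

0.259°

J_AB = π(0.167)⁴/32 = 7.64×10^-5 m⁴; J_BC = π(0.142)⁴/32 = 3.99×10^-5 m⁴.
θ = (T/G)·Σ L_i/J_i = (1020/17.4×10⁹)·(0.867/7.64×10^-5 + 2.62/3.99×10^-5) = 4.513×10^-3 rad.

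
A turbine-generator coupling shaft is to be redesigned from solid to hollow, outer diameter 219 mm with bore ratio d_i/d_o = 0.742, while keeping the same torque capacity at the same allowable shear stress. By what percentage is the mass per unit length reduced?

Equal τ_max and T ⇒ the solid shaft needs d_s³ = d_o³(1−k⁴), so d_s = 219·(1−0.742⁴)^(1/3) = 194.2 mm.
Area ratio A_h/A_s = d_o²(1−k²)/d_s² = (1−k²)/(1−k⁴)^(2/3) = 0.5718.
Mass saving = 1 − 0.5718 = 42.8 %.

42.8 %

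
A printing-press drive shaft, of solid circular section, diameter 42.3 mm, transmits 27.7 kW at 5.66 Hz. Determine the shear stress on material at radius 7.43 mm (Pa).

ω = 2π·5.66 = 35.56 rad/s, so T = P/ω = 27.7×10³ / 35.56 = 778.9 N·m.
J = πd⁴/32 = π(0.0423)⁴/32 = 3.143×10^-7 m⁴.
Shear stress varies linearly with radius: τ = T·r/J = 778.9 × 0.00743 / 3.143×10^-7 = 1.841×10^7 Pa.

1.84e7 Pa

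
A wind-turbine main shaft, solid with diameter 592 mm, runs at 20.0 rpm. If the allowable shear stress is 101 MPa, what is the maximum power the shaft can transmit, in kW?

J = πd⁴/32 = π(0.592)⁴/32 = 0.01206 m⁴.
T_max = τ_allow·J/r = 1.01×10^8 × 0.01206 / 0.296 = 4.114e6 N·m.
ω = 2π·20.0/60 = 2.094 rad/s, so P_max = T_max·ω = 8.617×10^6 W.

8620 kW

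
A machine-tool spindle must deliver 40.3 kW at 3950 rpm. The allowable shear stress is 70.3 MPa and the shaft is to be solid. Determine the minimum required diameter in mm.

19.2 mm

ω = 2π·3950/60 = 413.6 rad/s, so T = P/ω = 40.3×10³ / 413.6 = 97.43 N·m.
For a solid shaft τ_max = 16T/(πd³), so d = (16T/(π τ_allow))^(1/3) = (16·97.43/(π·7.03×10^7))^(1/3) = 0.01918 m.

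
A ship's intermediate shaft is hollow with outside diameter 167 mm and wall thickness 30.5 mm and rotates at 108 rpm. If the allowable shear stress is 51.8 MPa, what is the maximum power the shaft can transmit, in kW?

J = π(d_o⁴ − d_i⁴)/32 = π(0.167⁴ − 0.106⁴)/32 = 6.397×10^-5 m⁴.
T_max = τ_allow·J/r = 5.18×10^7 × 6.397×10^-5 / 0.0835 = 39680 N·m.
ω = 2π·108/60 = 11.31 rad/s, so P_max = T_max·ω = 4.488×10^5 W.

449 kW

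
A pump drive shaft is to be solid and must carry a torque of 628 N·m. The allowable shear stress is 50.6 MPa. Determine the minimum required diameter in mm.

39.8 mm

For a solid shaft τ_max = 16T/(πd³), so d = (16T/(π τ_allow))^(1/3) = (16·628.0/(π·5.06×10^7))^(1/3) = 0.03983 m.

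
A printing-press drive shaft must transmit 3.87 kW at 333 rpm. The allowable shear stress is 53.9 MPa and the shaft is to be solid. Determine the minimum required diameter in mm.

ω = 2π·333/60 = 34.87 rad/s, so T = P/ω = 3.87×10³ / 34.87 = 111.0 N·m.
For a solid shaft τ_max = 16T/(πd³), so d = (16T/(π τ_allow))^(1/3) = (16·111.0/(π·5.39×10^7))^(1/3) = 0.02189 m.

21.9 mm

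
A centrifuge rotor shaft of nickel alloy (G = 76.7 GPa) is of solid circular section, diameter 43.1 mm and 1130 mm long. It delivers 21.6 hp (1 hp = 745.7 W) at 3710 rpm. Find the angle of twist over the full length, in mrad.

ω = 2π·3710/60 = 388.5 rad/s, so T = P/ω = 21.6×745.7 / 388.5 = 41.46 N·m.
J = πd⁴/32 = π(0.0431)⁴/32 = 3.388×10^-7 m⁴.
θ = T·L/(G·J) = 41.46 × 1.13 / (76.7×10⁹ × 3.388×10^-7) = 1.803×10^-3 rad.

1.80 mrad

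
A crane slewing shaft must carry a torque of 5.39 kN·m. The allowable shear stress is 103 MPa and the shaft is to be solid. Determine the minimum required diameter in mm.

For a solid shaft τ_max = 16T/(πd³), so d = (16T/(π τ_allow))^(1/3) = (16·5390/(π·1.03×10^8))^(1/3) = 0.06435 m.

64.4 mm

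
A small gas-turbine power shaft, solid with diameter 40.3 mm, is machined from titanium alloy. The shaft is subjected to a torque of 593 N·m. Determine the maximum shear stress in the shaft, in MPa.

46.1 MPa

J = πd⁴/32 = π(0.0403)⁴/32 = 2.590×10^-7 m⁴.
τ_max = T·r/J = 593.0 × 0.0201 / 2.590×10^-7 = 4.614×10^7 Pa.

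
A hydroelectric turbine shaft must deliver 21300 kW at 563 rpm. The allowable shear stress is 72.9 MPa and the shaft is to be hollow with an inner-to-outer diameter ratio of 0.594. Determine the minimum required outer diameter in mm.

307 mm

ω = 2π·563/60 = 58.96 rad/s, so T = P/ω = 21300×10³ / 58.96 = 361300 N·m.
For a hollow shaft with d_i/d_o = 0.594: τ_max = 16T/(π d_o³ (1−k⁴)), so d_o = [16T/(π τ_allow (1−k⁴))]^(1/3) = [16·361300/(π·7.29×10^7·0.8755)]^(1/3) = 0.3066 m.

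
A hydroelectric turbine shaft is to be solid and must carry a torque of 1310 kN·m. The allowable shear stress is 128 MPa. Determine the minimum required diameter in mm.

For a solid shaft τ_max = 16T/(πd³), so d = (16T/(π τ_allow))^(1/3) = (16·1.310e6/(π·1.28×10^8))^(1/3) = 0.3735 m.

374 mm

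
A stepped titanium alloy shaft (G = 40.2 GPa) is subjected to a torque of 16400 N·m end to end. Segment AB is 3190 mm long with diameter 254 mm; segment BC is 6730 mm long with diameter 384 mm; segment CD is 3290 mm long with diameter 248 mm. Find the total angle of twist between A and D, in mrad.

8.09 mrad

J_AB = π(0.254)⁴/32 = 4.09×10^-4 m⁴; J_BC = π(0.384)⁴/32 = 2.13×10^-3 m⁴; J_CD = π(0.248)⁴/32 = 3.71×10^-4 m⁴.
θ = (T/G)·Σ L_i/J_i = (16400/40.2×10⁹)·(3.19/4.09×10^-4 + 6.73/2.13×10^-3 + 3.29/3.71×10^-4) = 8.085×10^-3 rad.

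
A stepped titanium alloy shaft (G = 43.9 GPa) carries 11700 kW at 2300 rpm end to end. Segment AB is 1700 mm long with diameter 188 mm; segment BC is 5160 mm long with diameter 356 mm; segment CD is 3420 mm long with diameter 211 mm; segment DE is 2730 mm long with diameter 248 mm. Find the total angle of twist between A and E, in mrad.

ω = 2π·2300/60 = 240.9 rad/s, so T = P/ω = 11700×10³ / 240.9 = 48580 N·m.
J_AB = π(0.188)⁴/32 = 1.23×10^-4 m⁴; J_BC = π(0.356)⁴/32 = 1.58×10^-3 m⁴; J_CD = π(0.211)⁴/32 = 1.95×10^-4 m⁴; J_DE = π(0.248)⁴/32 = 3.71×10^-4 m⁴.
θ = (T/G)·Σ L_i/J_i = (48580/43.9×10⁹)·(1.70/1.23×10^-4 + 5.16/1.58×10^-3 + 3.42/1.95×10^-4 + 2.73/3.71×10^-4) = 0.04654 rad.

46.5 mrad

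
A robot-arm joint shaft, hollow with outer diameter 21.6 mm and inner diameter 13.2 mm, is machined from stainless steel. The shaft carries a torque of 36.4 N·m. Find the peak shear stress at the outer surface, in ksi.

3.10 ksi

J = π(d_o⁴ − d_i⁴)/32 = π(0.0216⁴ − 0.0132⁴)/32 = 1.839×10^-8 m⁴.
τ_max = T·r/J = 36.40 × 0.0108 / 1.839×10^-8 = 2.138×10^7 Pa.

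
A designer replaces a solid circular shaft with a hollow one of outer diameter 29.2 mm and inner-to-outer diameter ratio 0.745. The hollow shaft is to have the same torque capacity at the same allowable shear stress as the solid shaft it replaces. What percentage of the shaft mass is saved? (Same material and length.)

43.1 %

Equal τ_max and T ⇒ the solid shaft needs d_s³ = d_o³(1−k⁴), so d_s = 29.2·(1−0.745⁴)^(1/3) = 25.83 mm.
Area ratio A_h/A_s = d_o²(1−k²)/d_s² = (1−k²)/(1−k⁴)^(2/3) = 0.5688.
Mass saving = 1 − 0.5688 = 43.1 %.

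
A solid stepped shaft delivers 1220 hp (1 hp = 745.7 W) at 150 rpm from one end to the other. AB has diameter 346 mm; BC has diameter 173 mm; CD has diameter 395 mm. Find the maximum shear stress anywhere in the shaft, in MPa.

57.0 MPa

ω = 2π·150/60 = 15.71 rad/s, so T = P/ω = 1220×745.7 / 15.71 = 57920 N·m.
Under the same torque, τ_max = 16T/(πd³) is largest where d is smallest — segment BC (d = 173 mm).
τ_max = 16·57920/(π·(0.173)³) = 5.697×10^7 Pa.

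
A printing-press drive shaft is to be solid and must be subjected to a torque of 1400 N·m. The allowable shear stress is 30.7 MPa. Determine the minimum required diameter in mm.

61.5 mm

For a solid shaft τ_max = 16T/(πd³), so d = (16T/(π τ_allow))^(1/3) = (16·1400/(π·3.07×10^7))^(1/3) = 0.06147 m.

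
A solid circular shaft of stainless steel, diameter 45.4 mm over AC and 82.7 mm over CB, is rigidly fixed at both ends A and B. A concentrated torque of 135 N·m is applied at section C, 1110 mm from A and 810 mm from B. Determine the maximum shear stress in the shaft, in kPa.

1140 kPa

Compatibility: T_A·a/J_AC = T_B·b/J_CB with T_A + T_B = T₀.
J_AC = 4.17×10^-7 m⁴, J_CB = 4.59×10^-6 m⁴, so T_A = T₀·(J_AC/a)/((J_AC/a)+(J_CB/b)) = 8.391 N·m, T_B = 126.6 N·m.
τ in each portion: τ_AC = 4.57×10^5 Pa, τ_CB = 1.14×10^6 Pa; maximum is in CB.
τ_max = T_CB·r/J = 126.6·0.0414/4.59×10^-6 = 1.140×10^6 Pa.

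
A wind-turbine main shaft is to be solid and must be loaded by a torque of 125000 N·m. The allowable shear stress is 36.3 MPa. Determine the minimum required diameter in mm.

For a solid shaft τ_max = 16T/(πd³), so d = (16T/(π τ_allow))^(1/3) = (16·125000/(π·3.63×10^7))^(1/3) = 0.2598 m.

260 mm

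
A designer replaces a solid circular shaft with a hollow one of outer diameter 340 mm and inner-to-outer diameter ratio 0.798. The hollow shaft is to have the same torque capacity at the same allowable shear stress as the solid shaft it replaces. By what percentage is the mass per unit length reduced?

48.6 %

Equal τ_max and T ⇒ the solid shaft needs d_s³ = d_o³(1−k⁴), so d_s = 340·(1−0.798⁴)^(1/3) = 285.9 mm.
Area ratio A_h/A_s = d_o²(1−k²)/d_s² = (1−k²)/(1−k⁴)^(2/3) = 0.5137.
Mass saving = 1 − 0.5137 = 48.6 %.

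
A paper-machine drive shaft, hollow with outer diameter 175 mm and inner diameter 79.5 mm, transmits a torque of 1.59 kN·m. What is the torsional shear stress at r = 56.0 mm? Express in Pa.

J = π(d_o⁴ − d_i⁴)/32 = π(0.175⁴ − 0.0795⁴)/32 = 8.816×10^-5 m⁴.
Shear stress varies linearly with radius: τ = T·r/J = 1590 × 0.0560 / 8.816×10^-5 = 1.010×10^6 Pa.

1.01e6 Pa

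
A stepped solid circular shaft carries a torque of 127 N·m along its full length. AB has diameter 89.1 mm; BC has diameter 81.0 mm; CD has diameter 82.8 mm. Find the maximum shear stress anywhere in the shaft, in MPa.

1.22 MPa

Under the same torque, τ_max = 16T/(πd³) is largest where d is smallest — segment BC (d = 81.0 mm).
τ_max = 16·127.0/(π·(0.0810)³) = 1.217×10^6 Pa.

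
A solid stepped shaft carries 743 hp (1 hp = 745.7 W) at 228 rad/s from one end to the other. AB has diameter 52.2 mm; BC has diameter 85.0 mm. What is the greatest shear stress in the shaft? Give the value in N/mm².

ω = 228 rad/s, so T = P/ω = 743×745.7 / 228.0 = 2430 N·m.
Under the same torque, τ_max = 16T/(πd³) is largest where d is smallest — segment AB (d = 52.2 mm).
τ_max = 16·2430/(π·(0.0522)³) = 8.701×10^7 Pa.

87.0 N/mm²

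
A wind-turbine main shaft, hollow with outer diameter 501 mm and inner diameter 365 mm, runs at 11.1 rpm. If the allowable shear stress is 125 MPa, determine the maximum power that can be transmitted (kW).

J = π(d_o⁴ − d_i⁴)/32 = π(0.501⁴ − 0.365⁴)/32 = 4.443×10^-3 m⁴.
T_max = τ_allow·J/r = 1.25×10^8 × 4.443×10^-3 / 0.251 = 2.217e6 N·m.
ω = 2π·11.1/60 = 1.162 rad/s, so P_max = T_max·ω = 2.577×10^6 W.

2580 kW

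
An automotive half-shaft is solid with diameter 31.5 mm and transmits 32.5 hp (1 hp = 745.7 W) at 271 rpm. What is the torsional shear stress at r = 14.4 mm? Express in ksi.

ω = 2π·271/60 = 28.38 rad/s, so T = P/ω = 32.5×745.7 / 28.38 = 854.0 N·m.
J = πd⁴/32 = π(0.0315)⁴/32 = 9.666×10^-8 m⁴.
Shear stress varies linearly with radius: τ = T·r/J = 854.0 × 0.0144 / 9.666×10^-8 = 1.272×10^8 Pa.

18.5 ksi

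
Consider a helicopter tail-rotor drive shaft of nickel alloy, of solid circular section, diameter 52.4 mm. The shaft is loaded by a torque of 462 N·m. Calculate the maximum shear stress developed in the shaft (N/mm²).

J = πd⁴/32 = π(0.0524)⁴/32 = 7.402×10^-7 m⁴.
τ_max = T·r/J = 462.0 × 0.0262 / 7.402×10^-7 = 1.635×10^7 Pa.

16.4 N/mm²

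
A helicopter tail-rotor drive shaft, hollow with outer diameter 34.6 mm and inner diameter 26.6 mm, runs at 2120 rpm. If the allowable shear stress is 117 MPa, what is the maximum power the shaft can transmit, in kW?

J = π(d_o⁴ − d_i⁴)/32 = π(0.0346⁴ − 0.0266⁴)/32 = 9.155×10^-8 m⁴.
T_max = τ_allow·J/r = 1.17×10^8 × 9.155×10^-8 / 0.0173 = 619.2 N·m.
ω = 2π·2120/60 = 222.0 rad/s, so P_max = T_max·ω = 1.375×10^5 W.

137 kW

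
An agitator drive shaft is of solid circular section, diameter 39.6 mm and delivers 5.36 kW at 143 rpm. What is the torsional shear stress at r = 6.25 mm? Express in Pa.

9.27e6 Pa

ω = 2π·143/60 = 14.97 rad/s, so T = P/ω = 5.36×10³ / 14.97 = 357.9 N·m.
J = πd⁴/32 = π(0.0396)⁴/32 = 2.414×10^-7 m⁴.
Shear stress varies linearly with radius: τ = T·r/J = 357.9 × 0.00625 / 2.414×10^-7 = 9.266×10^6 Pa.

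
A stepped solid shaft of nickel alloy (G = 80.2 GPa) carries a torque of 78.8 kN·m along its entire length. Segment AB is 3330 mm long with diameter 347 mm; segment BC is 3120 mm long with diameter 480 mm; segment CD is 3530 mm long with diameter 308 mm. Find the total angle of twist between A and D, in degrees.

J_AB = π(0.347)⁴/32 = 1.42×10^-3 m⁴; J_BC = π(0.480)⁴/32 = 5.21×10^-3 m⁴; J_CD = π(0.308)⁴/32 = 8.83×10^-4 m⁴.
θ = (T/G)·Σ L_i/J_i = (78800/80.2×10⁹)·(3.33/1.42×10^-3 + 3.12/5.21×10^-3 + 3.53/8.83×10^-4) = 6.813×10^-3 rad.

0.390°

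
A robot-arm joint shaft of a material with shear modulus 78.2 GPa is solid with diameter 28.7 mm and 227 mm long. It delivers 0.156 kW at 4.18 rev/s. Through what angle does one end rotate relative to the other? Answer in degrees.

ω = 2π·4.18 = 26.26 rad/s, so T = P/ω = 0.156×10³ / 26.26 = 5.940 N·m.
J = πd⁴/32 = π(0.0287)⁴/32 = 6.661×10^-8 m⁴.
θ = T·L/(G·J) = 5.940 × 0.227 / (78.2×10⁹ × 6.661×10^-8) = 2.589×10^-4 rad.

0.0148°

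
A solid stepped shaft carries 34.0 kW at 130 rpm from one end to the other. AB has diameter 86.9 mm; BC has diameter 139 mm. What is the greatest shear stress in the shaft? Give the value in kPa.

ω = 2π·130/60 = 13.61 rad/s, so T = P/ω = 34.0×10³ / 13.61 = 2498 N·m.
Under the same torque, τ_max = 16T/(πd³) is largest where d is smallest — segment AB (d = 86.9 mm).
τ_max = 16·2498/(π·(0.0869)³) = 1.938×10^7 Pa.

19400 kPa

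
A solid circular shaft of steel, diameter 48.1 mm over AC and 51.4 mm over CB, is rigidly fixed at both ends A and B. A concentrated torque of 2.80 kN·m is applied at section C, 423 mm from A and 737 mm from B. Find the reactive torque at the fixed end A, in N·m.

1600 N·m

Compatibility: T_A·a/J_AC = T_B·b/J_CB with T_A + T_B = T₀.
J_AC = 5.26×10^-7 m⁴, J_CB = 6.85×10^-7 m⁴, so T_A = T₀·(J_AC/a)/((J_AC/a)+(J_CB/b)) = 1601 N·m, T_B = 1199 N·m.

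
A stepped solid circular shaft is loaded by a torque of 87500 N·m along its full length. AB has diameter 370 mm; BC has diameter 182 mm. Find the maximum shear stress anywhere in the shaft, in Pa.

Under the same torque, τ_max = 16T/(πd³) is largest where d is smallest — segment BC (d = 182 mm).
τ_max = 16·87500/(π·(0.182)³) = 7.392×10^7 Pa.

7.39e7 Pa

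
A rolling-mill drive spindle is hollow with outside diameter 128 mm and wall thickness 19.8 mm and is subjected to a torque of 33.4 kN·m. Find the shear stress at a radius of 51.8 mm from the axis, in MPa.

85.0 MPa

J = π(d_o⁴ − d_i⁴)/32 = π(0.128⁴ − 0.0884⁴)/32 = 2.036×10^-5 m⁴.
Shear stress varies linearly with radius: τ = T·r/J = 33400 × 0.0518 / 2.036×10^-5 = 8.498×10^7 Pa.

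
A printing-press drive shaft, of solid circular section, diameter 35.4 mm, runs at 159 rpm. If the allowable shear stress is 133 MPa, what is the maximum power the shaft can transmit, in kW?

J = πd⁴/32 = π(0.0354)⁴/32 = 1.542×10^-7 m⁴.
T_max = τ_allow·J/r = 1.33×10^8 × 1.542×10^-7 / 0.0177 = 1158 N·m.
ω = 2π·159/60 = 16.65 rad/s, so P_max = T_max·ω = 1.929×10^4 W.

19.3 kW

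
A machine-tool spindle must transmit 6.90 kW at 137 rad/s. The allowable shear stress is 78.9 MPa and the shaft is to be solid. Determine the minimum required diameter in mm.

ω = 137 rad/s, so T = P/ω = 6.90×10³ / 137.0 = 50.36 N·m.
For a solid shaft τ_max = 16T/(πd³), so d = (16T/(π τ_allow))^(1/3) = (16·50.36/(π·7.89×10^7))^(1/3) = 0.01481 m.

14.8 mm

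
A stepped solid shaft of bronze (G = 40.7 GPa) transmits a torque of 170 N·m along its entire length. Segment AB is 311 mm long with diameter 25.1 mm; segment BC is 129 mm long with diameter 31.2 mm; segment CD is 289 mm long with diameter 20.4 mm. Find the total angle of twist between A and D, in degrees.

J_AB = π(0.0251)⁴/32 = 3.90×10^-8 m⁴; J_BC = π(0.0312)⁴/32 = 9.30×10^-8 m⁴; J_CD = π(0.0204)⁴/32 = 1.70×10^-8 m⁴.
θ = (T/G)·Σ L_i/J_i = (170.0/40.7×10⁹)·(0.311/3.90×10^-8 + 0.129/9.30×10^-8 + 0.289/1.70×10^-8) = 0.1101 rad.

6.31°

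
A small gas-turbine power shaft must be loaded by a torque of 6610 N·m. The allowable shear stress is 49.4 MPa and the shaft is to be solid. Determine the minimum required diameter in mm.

For a solid shaft τ_max = 16T/(πd³), so d = (16T/(π τ_allow))^(1/3) = (16·6610/(π·4.94×10^7))^(1/3) = 0.08800 m.

88.0 mm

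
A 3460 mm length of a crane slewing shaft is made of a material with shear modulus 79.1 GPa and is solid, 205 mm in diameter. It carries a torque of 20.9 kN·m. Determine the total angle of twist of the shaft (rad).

0.00527 rad

J = πd⁴/32 = π(0.205)⁴/32 = 1.734×10^-4 m⁴.
θ = T·L/(G·J) = 20900 × 3.46 / (79.1×10⁹ × 1.734×10^-4) = 5.273×10^-3 rad.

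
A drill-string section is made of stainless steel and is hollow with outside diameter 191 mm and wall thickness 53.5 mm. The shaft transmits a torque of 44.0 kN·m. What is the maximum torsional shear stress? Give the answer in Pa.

J = π(d_o⁴ − d_i⁴)/32 = π(0.191⁴ − 0.0840⁴)/32 = 1.258×10^-4 m⁴.
τ_max = T·r/J = 44000 × 0.0955 / 1.258×10^-4 = 3.341×10^7 Pa.

3.34e7 Pa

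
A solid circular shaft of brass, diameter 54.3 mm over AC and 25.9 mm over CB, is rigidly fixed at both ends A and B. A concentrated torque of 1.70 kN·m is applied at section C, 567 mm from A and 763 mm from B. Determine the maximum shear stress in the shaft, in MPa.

52.1 MPa

Compatibility: T_A·a/J_AC = T_B·b/J_CB with T_A + T_B = T₀.
J_AC = 8.53×10^-7 m⁴, J_CB = 4.42×10^-8 m⁴, so T_A = T₀·(J_AC/a)/((J_AC/a)+(J_CB/b)) = 1637 N·m, T_B = 62.97 N·m.
τ in each portion: τ_AC = 5.21×10^7 Pa, τ_CB = 1.85×10^7 Pa; maximum is in AC.
τ_max = T_AC·r/J = 1637·0.0271/8.53×10^-7 = 5.207×10^7 Pa.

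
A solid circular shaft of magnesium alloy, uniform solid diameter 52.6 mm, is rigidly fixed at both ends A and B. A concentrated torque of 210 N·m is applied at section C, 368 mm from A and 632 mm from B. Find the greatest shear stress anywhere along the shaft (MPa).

4.64 MPa

With uniform GJ and both ends fixed, compatibility θ_AC = θ_CB gives T_A·a = T_B·b, together with T_A + T_B = T₀.
T_A = T₀·b/(a+b) = 210.0·632/1000 = 132.7 N·m; T_B = 77.28 N·m.
τ in each portion: τ_AC = 4.64×10^6 Pa, τ_CB = 2.70×10^6 Pa; maximum is in AC.
τ_max = T_AC·r/J = 132.7·0.0263/7.52×10^-7 = 4.645×10^6 Pa.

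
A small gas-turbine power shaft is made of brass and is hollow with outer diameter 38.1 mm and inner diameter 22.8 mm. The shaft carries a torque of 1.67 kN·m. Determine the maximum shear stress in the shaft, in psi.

J = π(d_o⁴ − d_i⁴)/32 = π(0.0381⁴ − 0.0228⁴)/32 = 1.803×10^-7 m⁴.
τ_max = T·r/J = 1670 × 0.0191 / 1.803×10^-7 = 1.764×10^8 Pa.

25600 psi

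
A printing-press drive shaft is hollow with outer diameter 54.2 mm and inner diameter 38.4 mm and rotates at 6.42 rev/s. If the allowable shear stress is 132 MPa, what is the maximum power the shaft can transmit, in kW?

125 kW

J = π(d_o⁴ − d_i⁴)/32 = π(0.0542⁴ − 0.0384⁴)/32 = 6.338×10^-7 m⁴.
T_max = τ_allow·J/r = 1.32×10^8 × 6.338×10^-7 / 0.0271 = 3087 N·m.
ω = 2π·6.42 = 40.34 rad/s, so P_max = T_max·ω = 1.245×10^5 W.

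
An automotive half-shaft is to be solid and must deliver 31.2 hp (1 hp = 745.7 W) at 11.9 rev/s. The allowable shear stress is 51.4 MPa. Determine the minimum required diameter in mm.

31.4 mm

ω = 2π·11.9 = 74.77 rad/s, so T = P/ω = 31.2×745.7 / 74.77 = 311.2 N·m.
For a solid shaft τ_max = 16T/(πd³), so d = (16T/(π τ_allow))^(1/3) = (16·311.2/(π·5.14×10^7))^(1/3) = 0.03136 m.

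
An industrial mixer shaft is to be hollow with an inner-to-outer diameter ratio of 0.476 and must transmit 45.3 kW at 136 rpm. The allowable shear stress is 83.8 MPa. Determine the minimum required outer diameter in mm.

58.8 mm

ω = 2π·136/60 = 14.24 rad/s, so T = P/ω = 45.3×10³ / 14.24 = 3181 N·m.
For a hollow shaft with d_i/d_o = 0.476: τ_max = 16T/(π d_o³ (1−k⁴)), so d_o = [16T/(π τ_allow (1−k⁴))]^(1/3) = [16·3181/(π·8.38×10^7·0.9487)]^(1/3) = 0.05885 m.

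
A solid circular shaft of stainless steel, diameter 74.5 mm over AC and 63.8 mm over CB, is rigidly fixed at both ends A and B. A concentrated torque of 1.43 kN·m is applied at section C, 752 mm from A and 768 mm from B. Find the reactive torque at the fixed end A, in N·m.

937 N·m

Compatibility: T_A·a/J_AC = T_B·b/J_CB with T_A + T_B = T₀.
J_AC = 3.02×10^-6 m⁴, J_CB = 1.63×10^-6 m⁴, so T_A = T₀·(J_AC/a)/((J_AC/a)+(J_CB/b)) = 936.7 N·m, T_B = 493.3 N·m.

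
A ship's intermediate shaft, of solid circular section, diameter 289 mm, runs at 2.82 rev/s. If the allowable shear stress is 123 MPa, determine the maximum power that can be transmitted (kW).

10300 kW

J = πd⁴/32 = π(0.289)⁴/32 = 6.848×10^-4 m⁴.
T_max = τ_allow·J/r = 1.23×10^8 × 6.848×10^-4 / 0.144 = 582900 N·m.
ω = 2π·2.82 = 17.72 rad/s, so P_max = T_max·ω = 1.033×10^7 W.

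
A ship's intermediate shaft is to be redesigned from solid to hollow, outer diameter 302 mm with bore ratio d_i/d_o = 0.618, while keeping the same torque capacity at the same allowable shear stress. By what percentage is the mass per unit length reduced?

31.3 %

Equal τ_max and T ⇒ the solid shaft needs d_s³ = d_o³(1−k⁴), so d_s = 302·(1−0.618⁴)^(1/3) = 286.5 mm.
Area ratio A_h/A_s = d_o²(1−k²)/d_s² = (1−k²)/(1−k⁴)^(2/3) = 0.6866.
Mass saving = 1 − 0.6866 = 31.3 %.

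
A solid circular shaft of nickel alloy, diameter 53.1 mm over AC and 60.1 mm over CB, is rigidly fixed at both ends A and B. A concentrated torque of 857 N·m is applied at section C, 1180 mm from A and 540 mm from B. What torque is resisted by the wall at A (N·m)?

187 N·m

Compatibility: T_A·a/J_AC = T_B·b/J_CB with T_A + T_B = T₀.
J_AC = 7.81×10^-7 m⁴, J_CB = 1.28×10^-6 m⁴, so T_A = T₀·(J_AC/a)/((J_AC/a)+(J_CB/b)) = 186.9 N·m, T_B = 670.1 N·m.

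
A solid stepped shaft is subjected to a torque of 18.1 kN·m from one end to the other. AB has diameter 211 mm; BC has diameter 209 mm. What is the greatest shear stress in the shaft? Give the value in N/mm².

10.1 N/mm²

Under the same torque, τ_max = 16T/(πd³) is largest where d is smallest — segment BC (d = 209 mm).
τ_max = 16·18100/(π·(0.209)³) = 1.010×10^7 Pa.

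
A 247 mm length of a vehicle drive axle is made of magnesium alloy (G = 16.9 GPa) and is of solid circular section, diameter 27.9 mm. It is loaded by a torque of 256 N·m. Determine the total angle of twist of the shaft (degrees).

3.60°

J = πd⁴/32 = π(0.0279)⁴/32 = 5.949×10^-8 m⁴.
θ = T·L/(G·J) = 256.0 × 0.247 / (16.9×10⁹ × 5.949×10^-8) = 0.06290 rad.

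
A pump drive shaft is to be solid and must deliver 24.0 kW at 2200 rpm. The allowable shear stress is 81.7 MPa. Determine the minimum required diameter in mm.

ω = 2π·2200/60 = 230.4 rad/s, so T = P/ω = 24.0×10³ / 230.4 = 104.2 N·m.
For a solid shaft τ_max = 16T/(πd³), so d = (16T/(π τ_allow))^(1/3) = (16·104.2/(π·8.17×10^7))^(1/3) = 0.01866 m.

18.7 mm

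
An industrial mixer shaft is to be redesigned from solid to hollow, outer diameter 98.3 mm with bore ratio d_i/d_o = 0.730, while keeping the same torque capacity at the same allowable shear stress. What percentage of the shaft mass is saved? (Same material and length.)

41.6 %

Equal τ_max and T ⇒ the solid shaft needs d_s³ = d_o³(1−k⁴), so d_s = 98.3·(1−0.730⁴)^(1/3) = 87.94 mm.
Area ratio A_h/A_s = d_o²(1−k²)/d_s² = (1−k²)/(1−k⁴)^(2/3) = 0.5836.
Mass saving = 1 − 0.5836 = 41.6 %.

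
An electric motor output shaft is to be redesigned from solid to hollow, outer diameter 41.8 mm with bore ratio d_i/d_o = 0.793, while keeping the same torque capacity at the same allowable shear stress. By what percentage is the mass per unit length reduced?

Equal τ_max and T ⇒ the solid shaft needs d_s³ = d_o³(1−k⁴), so d_s = 41.8·(1−0.793⁴)^(1/3) = 35.34 mm.
Area ratio A_h/A_s = d_o²(1−k²)/d_s² = (1−k²)/(1−k⁴)^(2/3) = 0.5191.
Mass saving = 1 − 0.5191 = 48.1 %.

48.1 %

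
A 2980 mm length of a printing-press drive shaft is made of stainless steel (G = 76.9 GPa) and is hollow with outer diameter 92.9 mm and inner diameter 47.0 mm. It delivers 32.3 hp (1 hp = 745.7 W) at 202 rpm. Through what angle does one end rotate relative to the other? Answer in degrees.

0.370°

ω = 2π·202/60 = 21.15 rad/s, so T = P/ω = 32.3×745.7 / 21.15 = 1139 N·m.
J = π(d_o⁴ − d_i⁴)/32 = π(0.0929⁴ − 0.0470⁴)/32 = 6.833×10^-6 m⁴.
θ = T·L/(G·J) = 1139 × 2.98 / (76.9×10⁹ × 6.833×10^-6) = 6.457×10^-3 rad.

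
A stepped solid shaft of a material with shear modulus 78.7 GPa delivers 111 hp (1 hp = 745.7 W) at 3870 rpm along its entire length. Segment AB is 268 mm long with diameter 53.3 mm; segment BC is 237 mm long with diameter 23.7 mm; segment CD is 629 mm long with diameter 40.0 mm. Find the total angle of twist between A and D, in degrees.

ω = 2π·3870/60 = 405.3 rad/s, so T = P/ω = 111×745.7 / 405.3 = 204.2 N·m.
J_AB = π(0.0533)⁴/32 = 7.92×10^-7 m⁴; J_BC = π(0.0237)⁴/32 = 3.10×10^-8 m⁴; J_CD = π(0.0400)⁴/32 = 2.51×10^-7 m⁴.
θ = (T/G)·Σ L_i/J_i = (204.2/78.7×10⁹)·(0.268/7.92×10^-7 + 0.237/3.10×10^-8 + 0.629/2.51×10^-7) = 0.02723 rad.

1.56°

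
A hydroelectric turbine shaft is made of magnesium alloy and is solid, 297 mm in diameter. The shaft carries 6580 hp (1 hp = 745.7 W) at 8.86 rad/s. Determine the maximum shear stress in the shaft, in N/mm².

108 N/mm²

ω = 8.86 rad/s, so T = P/ω = 6580×745.7 / 8.860 = 553800 N·m.
J = πd⁴/32 = π(0.297)⁴/32 = 7.639×10^-4 m⁴.
τ_max = T·r/J = 553800 × 0.148 / 7.639×10^-4 = 1.077×10^8 Pa.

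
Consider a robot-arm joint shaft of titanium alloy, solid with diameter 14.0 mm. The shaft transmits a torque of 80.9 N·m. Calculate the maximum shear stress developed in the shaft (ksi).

J = πd⁴/32 = π(0.0140)⁴/32 = 3.771×10^-9 m⁴.
τ_max = T·r/J = 80.90 × 0.00700 / 3.771×10^-9 = 1.502×10^8 Pa.

21.8 ksi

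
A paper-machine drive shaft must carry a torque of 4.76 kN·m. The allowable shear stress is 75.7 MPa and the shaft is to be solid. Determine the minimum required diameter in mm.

For a solid shaft τ_max = 16T/(πd³), so d = (16T/(π τ_allow))^(1/3) = (16·4760/(π·7.57×10^7))^(1/3) = 0.06842 m.

68.4 mm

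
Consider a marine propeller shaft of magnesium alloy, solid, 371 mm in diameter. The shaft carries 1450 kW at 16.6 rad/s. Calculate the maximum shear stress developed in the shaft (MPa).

ω = 16.6 rad/s, so T = P/ω = 1450×10³ / 16.60 = 87350 N·m.
J = πd⁴/32 = π(0.371)⁴/32 = 1.860×10^-3 m⁴.
τ_max = T·r/J = 87350 × 0.185 / 1.860×10^-3 = 8.712×10^6 Pa.

8.71 MPa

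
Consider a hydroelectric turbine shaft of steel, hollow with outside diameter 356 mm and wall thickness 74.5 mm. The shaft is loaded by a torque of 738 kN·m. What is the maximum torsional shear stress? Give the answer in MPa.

94.1 MPa

J = π(d_o⁴ − d_i⁴)/32 = π(0.356⁴ − 0.207⁴)/32 = 1.397×10^-3 m⁴.
τ_max = T·r/J = 738000 × 0.178 / 1.397×10^-3 = 9.406×10^7 Pa.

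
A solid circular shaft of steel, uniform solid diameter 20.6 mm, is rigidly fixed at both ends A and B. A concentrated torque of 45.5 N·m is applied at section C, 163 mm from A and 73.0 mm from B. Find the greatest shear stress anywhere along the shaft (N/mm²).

18.3 N/mm²

With uniform GJ and both ends fixed, compatibility θ_AC = θ_CB gives T_A·a = T_B·b, together with T_A + T_B = T₀.
T_A = T₀·b/(a+b) = 45.50·73.0/236.0 = 14.07 N·m; T_B = 31.43 N·m.
τ in each portion: τ_AC = 8.20×10^6 Pa, τ_CB = 1.83×10^7 Pa; maximum is in CB.
τ_max = T_CB·r/J = 31.43·0.0103/1.77×10^-8 = 1.831×10^7 Pa.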